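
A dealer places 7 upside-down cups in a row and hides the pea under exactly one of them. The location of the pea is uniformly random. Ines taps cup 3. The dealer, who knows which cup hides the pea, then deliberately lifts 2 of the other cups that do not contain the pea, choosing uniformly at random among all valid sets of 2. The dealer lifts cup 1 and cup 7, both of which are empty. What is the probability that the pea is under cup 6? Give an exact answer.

3/14

Condition on the true location of the pea.
If it is under either of cups 1 and 7 (prior 1/7 each): that cup was opened and seen not to hold the prize — ruled out; weight (1/7)·0 = 0 each.
If it is under any of cups 2, 4, 5, and 6 (prior 1/7 each): the dealer has 10 equally likely choices, so probability 1/10; weight (1/7)·(1/10) = 1/70 each.
If it is under cup 3 (prior 1/7): the dealer has 15 equally likely choices, so probability 1/15; weight (1/7)·(1/15) = 1/105.
The weights sum to 1/15.
So P(the pea under cup 6 | the dealer opened cup 1 and cup 7) = (1/70) / (1/15) = 3/14.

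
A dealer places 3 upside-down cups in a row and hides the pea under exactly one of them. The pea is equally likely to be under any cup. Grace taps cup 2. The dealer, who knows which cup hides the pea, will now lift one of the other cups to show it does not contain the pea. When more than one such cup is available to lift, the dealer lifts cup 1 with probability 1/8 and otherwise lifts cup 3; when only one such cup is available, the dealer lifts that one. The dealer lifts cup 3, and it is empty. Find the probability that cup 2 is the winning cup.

7/15

Consider each possible location of the pea in turn.
If it is under cup 1 (prior 1/3): only cup 3 is available, probability 1; weight (1/3)·1 = 1/3.
If it is under cup 2 (prior 1/3): cup 1 is available but not opened, probability 7/8; weight (1/3)·(7/8) = 7/24.
If it is under cup 3 (prior 1/3): the dealer opened cup 3, so this case is ruled out; weight (1/3)·0 = 0.
The weights sum to 5/8.
So P(the pea under cup 2 | the dealer opened cup 3) = (7/24) / (5/8) = 7/15.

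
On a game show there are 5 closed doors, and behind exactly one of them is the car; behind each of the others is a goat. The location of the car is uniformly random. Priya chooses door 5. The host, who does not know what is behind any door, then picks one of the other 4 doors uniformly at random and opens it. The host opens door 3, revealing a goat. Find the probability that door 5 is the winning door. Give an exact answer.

Apply Bayes' rule, conditioning on where the car actually is.
If it is behind any of doors 1, 2, 4, and 5 (prior 1/5 each): the host picks door 3 with probability 1/4 regardless, and it is not the prize; weight (1/5)·(1/4) = 1/20 each.
If it is behind door 3 (prior 1/5): the host opened door 3, so this case is ruled out; weight (1/5)·0 = 0.
The weights sum to 1/5.
So P(the car behind door 5 | the host opened door 3) = (1/20) / (1/5) = 1/4.

1/4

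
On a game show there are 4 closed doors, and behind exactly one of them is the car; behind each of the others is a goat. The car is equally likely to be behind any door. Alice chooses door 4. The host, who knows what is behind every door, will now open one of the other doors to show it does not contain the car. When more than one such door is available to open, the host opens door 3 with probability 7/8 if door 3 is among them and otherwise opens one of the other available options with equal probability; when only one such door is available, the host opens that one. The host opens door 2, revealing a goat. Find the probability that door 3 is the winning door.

8/11

Condition on the true location of the car.
If it is behind door 1 (prior 1/4): door 3 is available but not opened, probability 1/8; weight (1/4)·(1/8) = 1/32.
If it is behind door 2 (prior 1/4): the host opened door 2, so this case is ruled out; weight (1/4)·0 = 0.
If it is behind door 3 (prior 1/4): door 3 holds the prize so is unavailable; the host chooses uniformly among the 2 others, probability 1/2; weight (1/4)·(1/2) = 1/8.
If it is behind door 4 (prior 1/4): door 3 is available but not opened; door 2 gets probability (1 − 7/8)/2 = 1/16; weight (1/4)·(1/16) = 1/64.
The weights sum to 11/64.
So P(the car behind door 3 | the host opened door 2) = (1/8) / (11/64) = 8/11.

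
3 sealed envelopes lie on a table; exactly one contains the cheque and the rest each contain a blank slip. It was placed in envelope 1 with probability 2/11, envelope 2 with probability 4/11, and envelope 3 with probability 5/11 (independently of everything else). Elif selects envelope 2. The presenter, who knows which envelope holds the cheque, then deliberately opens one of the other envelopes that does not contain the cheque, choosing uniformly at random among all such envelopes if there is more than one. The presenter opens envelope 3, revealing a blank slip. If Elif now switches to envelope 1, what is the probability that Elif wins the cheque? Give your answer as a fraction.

Apply Bayes' rule, conditioning on where the cheque actually is.
If it is in envelope 1 (prior 2/11): the presenter has no choice, probability 1; weight (2/11)·1 = 2/11.
If it is in envelope 2 (prior 4/11): the presenter has 2 equally likely choices, so probability 1/2; weight (4/11)·(1/2) = 2/11.
If it is in envelope 3 (prior 5/11): the presenter opened envelope 3, so this case is ruled out; weight (5/11)·0 = 0.
The weights sum to 4/11.
So P(the cheque in envelope 1 | the presenter opened envelope 3) = (2/11) / (4/11) = 1/2.

1/2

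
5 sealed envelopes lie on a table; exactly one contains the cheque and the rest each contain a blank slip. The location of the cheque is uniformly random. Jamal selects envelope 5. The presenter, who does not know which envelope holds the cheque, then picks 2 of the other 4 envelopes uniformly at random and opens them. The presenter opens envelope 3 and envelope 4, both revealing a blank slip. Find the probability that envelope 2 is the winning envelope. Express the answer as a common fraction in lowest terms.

Because the presenter chose which envelopes to open without knowing where the cheque is, the choice is independent of the prize location. Learning that none of the 2 opened envelopes holds the cheque simply rules out those 2 locations and leaves the remaining 3 envelopes still equally likely by symmetry.
So P(the cheque in envelope 2) = 1/3.

1/3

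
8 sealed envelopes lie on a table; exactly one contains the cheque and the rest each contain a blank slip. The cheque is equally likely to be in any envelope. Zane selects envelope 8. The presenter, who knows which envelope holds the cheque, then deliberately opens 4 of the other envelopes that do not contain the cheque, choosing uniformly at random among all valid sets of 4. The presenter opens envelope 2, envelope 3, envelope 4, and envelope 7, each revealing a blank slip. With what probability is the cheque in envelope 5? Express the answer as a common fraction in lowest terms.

Apply Bayes' rule, conditioning on where the cheque actually is.
If it is in any of envelopes 1, 5, and 6 (prior 1/8 each): the presenter has 15 equally likely choices, so probability 1/15; weight (1/8)·(1/15) = 1/120 each.
If it is in any of envelopes 2, 3, 4, and 7 (prior 1/8 each): that envelope was opened and seen not to hold the prize — ruled out; weight (1/8)·0 = 0 each.
If it is in envelope 8 (prior 1/8): the presenter has 35 equally likely choices, so probability 1/35; weight (1/8)·(1/35) = 1/280.
The weights sum to 1/35.
So P(the cheque in envelope 5 | the presenter opened envelope 2, envelope 3, envelope 4, and envelope 7) = (1/120) / (1/35) = 7/24.

7/24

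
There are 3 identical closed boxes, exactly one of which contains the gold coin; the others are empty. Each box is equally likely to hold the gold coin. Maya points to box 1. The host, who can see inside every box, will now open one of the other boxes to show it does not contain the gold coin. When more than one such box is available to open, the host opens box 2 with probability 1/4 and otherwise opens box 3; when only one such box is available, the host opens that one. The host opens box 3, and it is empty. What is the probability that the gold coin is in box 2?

4/7

Condition on the true location of the gold coin.
If it is in box 1 (prior 1/3): box 2 is available but not opened, probability 3/4; weight (1/3)·(3/4) = 1/4.
If it is in box 2 (prior 1/3): only box 3 is available, probability 1; weight (1/3)·1 = 1/3.
If it is in box 3 (prior 1/3): the host opened box 3, so this case is ruled out; weight (1/3)·0 = 0.
The weights sum to 7/12.
So P(the gold coin in box 2 | the host opened box 3) = (1/3) / (7/12) = 4/7.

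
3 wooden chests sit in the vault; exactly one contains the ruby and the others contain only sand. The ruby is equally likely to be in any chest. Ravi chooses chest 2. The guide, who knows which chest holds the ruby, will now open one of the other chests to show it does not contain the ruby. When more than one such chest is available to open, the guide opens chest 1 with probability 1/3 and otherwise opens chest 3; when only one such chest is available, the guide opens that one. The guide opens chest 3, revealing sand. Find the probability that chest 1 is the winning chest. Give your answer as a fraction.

Consider each possible location of the ruby in turn.
If it is in chest 1 (prior 1/3): only chest 3 is available, probability 1; weight (1/3)·1 = 1/3.
If it is in chest 2 (prior 1/3): chest 1 is available but not opened, probability 2/3; weight (1/3)·(2/3) = 2/9.
If it is in chest 3 (prior 1/3): the guide opened chest 3, so this case is ruled out; weight (1/3)·0 = 0.
The weights sum to 5/9.
So P(the ruby in chest 1 | the guide opened chest 3) = (1/3) / (5/9) = 3/5.

3/5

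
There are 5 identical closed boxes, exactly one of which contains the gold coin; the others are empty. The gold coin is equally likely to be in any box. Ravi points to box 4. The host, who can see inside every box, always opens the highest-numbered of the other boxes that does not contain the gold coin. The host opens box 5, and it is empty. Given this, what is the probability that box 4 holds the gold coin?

Condition on the true location of the gold coin.
If it is in any of boxes 1, 2, 3, and 4 (prior 1/5 each): box 5 is the highest-numbered option available, probability 1; weight (1/5)·1 = 1/5 each.
If it is in box 5 (prior 1/5): the host opened box 5, so this case is ruled out; weight (1/5)·0 = 0.
The weights sum to 4/5.
So P(the gold coin in box 4 | the host opened box 5) = (1/5) / (4/5) = 1/4.

1/4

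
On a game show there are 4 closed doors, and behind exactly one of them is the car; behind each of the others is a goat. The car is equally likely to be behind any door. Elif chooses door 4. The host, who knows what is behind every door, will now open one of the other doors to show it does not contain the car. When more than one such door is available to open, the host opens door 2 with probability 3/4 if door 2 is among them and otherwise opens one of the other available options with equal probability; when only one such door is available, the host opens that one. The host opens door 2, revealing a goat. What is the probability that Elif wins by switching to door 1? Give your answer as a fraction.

1/3

Condition on the true location of the car.
If it is behind any of doors 1, 3, and 4 (prior 1/4 each): door 2 is available, opened with probability 3/4; weight (1/4)·(3/4) = 3/16 each.
If it is behind door 2 (prior 1/4): the host opened door 2, so this case is ruled out; weight (1/4)·0 = 0.
The weights sum to 9/16.
So P(the car behind door 1 | the host opened door 2) = (3/16) / (9/16) = 1/3.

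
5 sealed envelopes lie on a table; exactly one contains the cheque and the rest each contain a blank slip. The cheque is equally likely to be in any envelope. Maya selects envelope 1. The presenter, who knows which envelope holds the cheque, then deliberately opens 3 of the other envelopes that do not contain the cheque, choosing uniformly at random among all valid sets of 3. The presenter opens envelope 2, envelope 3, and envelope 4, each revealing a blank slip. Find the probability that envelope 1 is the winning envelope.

Consider each possible location of the cheque in turn.
If it is in envelope 1 (prior 1/5): the presenter has 4 equally likely choices, so probability 1/4; weight (1/5)·(1/4) = 1/20.
If it is in any of envelopes 2, 3, and 4 (prior 1/5 each): that envelope was opened and seen not to hold the prize — ruled out; weight (1/5)·0 = 0 each.
If it is in envelope 5 (prior 1/5): the presenter has no choice, probability 1; weight (1/5)·1 = 1/5.
The weights sum to 1/4.
So P(the cheque in envelope 1 | the presenter opened envelope 2, envelope 3, and envelope 4) = (1/20) / (1/4) = 1/5.

1/5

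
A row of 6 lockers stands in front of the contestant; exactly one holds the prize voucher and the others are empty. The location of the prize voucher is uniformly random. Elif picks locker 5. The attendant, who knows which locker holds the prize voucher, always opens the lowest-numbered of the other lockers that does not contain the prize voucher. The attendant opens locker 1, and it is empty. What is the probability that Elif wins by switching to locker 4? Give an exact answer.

Condition on the true location of the prize voucher.
If it is in locker 1 (prior 1/6): the attendant opened locker 1, so this case is ruled out; weight (1/6)·0 = 0.
If it is in any of lockers 2, 3, 4, 5, and 6 (prior 1/6 each): locker 1 is the lowest-numbered option available, probability 1; weight (1/6)·1 = 1/6 each.
The weights sum to 5/6.
So P(the prize voucher in locker 4 | the attendant opened locker 1) = (1/6) / (5/6) = 1/5.

1/5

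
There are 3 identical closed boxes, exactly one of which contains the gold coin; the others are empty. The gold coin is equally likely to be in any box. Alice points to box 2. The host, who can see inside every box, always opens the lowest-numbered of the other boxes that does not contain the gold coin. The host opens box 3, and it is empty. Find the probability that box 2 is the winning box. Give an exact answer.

Consider each possible location of the gold coin in turn.
If it is in box 1 (prior 1/3): box 3 is the lowest-numbered option available, probability 1; weight (1/3)·1 = 1/3.
If it is in box 2 (prior 1/3): the host would have opened box 1 instead, probability 0; weight (1/3)·0 = 0.
If it is in box 3 (prior 1/3): the host opened box 3, so this case is ruled out; weight (1/3)·0 = 0.
The weights sum to 1/3.
So P(the gold coin in box 2 | the host opened box 3) = 0 / (1/3) = 0.

0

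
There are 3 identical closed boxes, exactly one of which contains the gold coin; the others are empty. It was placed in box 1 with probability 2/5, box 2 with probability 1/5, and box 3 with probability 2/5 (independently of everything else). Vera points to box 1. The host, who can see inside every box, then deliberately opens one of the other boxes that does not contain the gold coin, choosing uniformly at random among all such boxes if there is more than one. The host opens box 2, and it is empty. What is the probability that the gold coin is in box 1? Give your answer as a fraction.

Condition on the true location of the gold coin.
If it is in box 1 (prior 2/5): the host has 2 equally likely choices, so probability 1/2; weight (2/5)·(1/2) = 1/5.
If it is in box 2 (prior 1/5): the host opened box 2, so this case is ruled out; weight (1/5)·0 = 0.
If it is in box 3 (prior 2/5): the host has no choice, probability 1; weight (2/5)·1 = 2/5.
The weights sum to 3/5.
So P(the gold coin in box 1 | the host opened box 2) = (1/5) / (3/5) = 1/3.

1/3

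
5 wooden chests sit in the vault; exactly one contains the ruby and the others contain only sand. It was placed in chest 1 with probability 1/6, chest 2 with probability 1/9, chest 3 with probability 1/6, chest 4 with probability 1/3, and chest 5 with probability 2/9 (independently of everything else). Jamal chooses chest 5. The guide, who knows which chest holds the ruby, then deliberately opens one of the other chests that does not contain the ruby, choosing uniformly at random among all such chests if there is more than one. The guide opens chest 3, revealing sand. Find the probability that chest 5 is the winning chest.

Consider each possible location of the ruby in turn.
If it is in chest 1 (prior 1/6): the guide has 3 equally likely choices, so probability 1/3; weight (1/6)·(1/3) = 1/18.
If it is in chest 2 (prior 1/9): the guide has 3 equally likely choices, so probability 1/3; weight (1/9)·(1/3) = 1/27.
If it is in chest 3 (prior 1/6): the guide opened chest 3, so this case is ruled out; weight (1/6)·0 = 0.
If it is in chest 4 (prior 1/3): the guide has 3 equally likely choices, so probability 1/3; weight (1/3)·(1/3) = 1/9.
If it is in chest 5 (prior 2/9): the guide has 4 equally likely choices, so probability 1/4; weight (2/9)·(1/4) = 1/18.
The weights sum to 7/27.
So P(the ruby in chest 5 | the guide opened chest 3) = (1/18) / (7/27) = 3/14.

3/14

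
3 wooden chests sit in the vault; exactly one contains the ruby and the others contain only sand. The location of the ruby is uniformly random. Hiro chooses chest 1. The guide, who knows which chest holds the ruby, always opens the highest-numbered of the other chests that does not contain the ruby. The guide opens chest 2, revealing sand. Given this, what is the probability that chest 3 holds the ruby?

Consider each possible location of the ruby in turn.
If it is in chest 1 (prior 1/3): the guide would have opened chest 3 instead, probability 0; weight (1/3)·0 = 0.
If it is in chest 2 (prior 1/3): the guide opened chest 2, so this case is ruled out; weight (1/3)·0 = 0.
If it is in chest 3 (prior 1/3): chest 2 is the highest-numbered option available, probability 1; weight (1/3)·1 = 1/3.
The weights sum to 1/3.
So P(the ruby in chest 3 | the guide opened chest 2) = (1/3) / (1/3) = 1.

1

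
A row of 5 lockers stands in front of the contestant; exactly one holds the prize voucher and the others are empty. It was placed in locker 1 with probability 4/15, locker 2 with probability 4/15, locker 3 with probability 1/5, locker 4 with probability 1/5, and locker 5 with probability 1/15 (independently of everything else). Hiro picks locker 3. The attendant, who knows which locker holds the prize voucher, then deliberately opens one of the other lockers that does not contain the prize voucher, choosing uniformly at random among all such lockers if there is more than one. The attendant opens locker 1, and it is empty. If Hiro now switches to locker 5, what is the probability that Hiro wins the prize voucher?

4/41

Condition on the true location of the prize voucher.
If it is in locker 1 (prior 4/15): the attendant opened locker 1, so this case is ruled out; weight (4/15)·0 = 0.
If it is in locker 2 (prior 4/15): the attendant has 3 equally likely choices, so probability 1/3; weight (4/15)·(1/3) = 4/45.
If it is in locker 3 (prior 1/5): the attendant has 4 equally likely choices, so probability 1/4; weight (1/5)·(1/4) = 1/20.
If it is in locker 4 (prior 1/5): the attendant has 3 equally likely choices, so probability 1/3; weight (1/5)·(1/3) = 1/15.
If it is in locker 5 (prior 1/15): the attendant has 3 equally likely choices, so probability 1/3; weight (1/15)·(1/3) = 1/45.
The weights sum to 41/180.
So P(the prize voucher in locker 5 | the attendant opened locker 1) = (1/45) / (41/180) = 4/41.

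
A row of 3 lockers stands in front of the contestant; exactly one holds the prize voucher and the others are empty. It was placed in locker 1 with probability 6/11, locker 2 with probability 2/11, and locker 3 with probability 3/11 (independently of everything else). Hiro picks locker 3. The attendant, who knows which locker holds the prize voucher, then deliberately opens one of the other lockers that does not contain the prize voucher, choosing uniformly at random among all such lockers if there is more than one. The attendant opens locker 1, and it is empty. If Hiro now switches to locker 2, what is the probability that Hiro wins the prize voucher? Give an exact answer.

Consider each possible location of the prize voucher in turn.
If it is in locker 1 (prior 6/11): the attendant opened locker 1, so this case is ruled out; weight (6/11)·0 = 0.
If it is in locker 2 (prior 2/11): the attendant has no choice, probability 1; weight (2/11)·1 = 2/11.
If it is in locker 3 (prior 3/11): the attendant has 2 equally likely choices, so probability 1/2; weight (3/11)·(1/2) = 3/22.
The weights sum to 7/22.
So P(the prize voucher in locker 2 | the attendant opened locker 1) = (2/11) / (7/22) = 4/7.

4/7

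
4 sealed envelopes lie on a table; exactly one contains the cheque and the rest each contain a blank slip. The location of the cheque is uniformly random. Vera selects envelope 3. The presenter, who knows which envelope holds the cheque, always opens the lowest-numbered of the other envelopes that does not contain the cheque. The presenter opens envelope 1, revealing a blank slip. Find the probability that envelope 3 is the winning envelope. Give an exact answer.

1/3

Apply Bayes' rule, conditioning on where the cheque actually is.
If it is in envelope 1 (prior 1/4): the presenter opened envelope 1, so this case is ruled out; weight (1/4)·0 = 0.
If it is in any of envelopes 2, 3, and 4 (prior 1/4 each): envelope 1 is the lowest-numbered option available, probability 1; weight (1/4)·1 = 1/4 each.
The weights sum to 3/4.
So P(the cheque in envelope 3 | the presenter opened envelope 1) = (1/4) / (3/4) = 1/3.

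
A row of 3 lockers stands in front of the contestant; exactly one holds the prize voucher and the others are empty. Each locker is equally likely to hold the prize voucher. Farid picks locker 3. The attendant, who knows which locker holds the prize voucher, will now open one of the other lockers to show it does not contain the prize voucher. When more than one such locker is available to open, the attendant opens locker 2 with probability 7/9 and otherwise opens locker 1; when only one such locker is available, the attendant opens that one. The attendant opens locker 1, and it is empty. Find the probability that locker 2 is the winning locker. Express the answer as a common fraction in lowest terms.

9/11

Consider each possible location of the prize voucher in turn.
If it is in locker 1 (prior 1/3): the attendant opened locker 1, so this case is ruled out; weight (1/3)·0 = 0.
If it is in locker 2 (prior 1/3): only locker 1 is available, probability 1; weight (1/3)·1 = 1/3.
If it is in locker 3 (prior 1/3): locker 2 is available but not opened, probability 2/9; weight (1/3)·(2/9) = 2/27.
The weights sum to 11/27.
So P(the prize voucher in locker 2 | the attendant opened locker 1) = (1/3) / (11/27) = 9/11.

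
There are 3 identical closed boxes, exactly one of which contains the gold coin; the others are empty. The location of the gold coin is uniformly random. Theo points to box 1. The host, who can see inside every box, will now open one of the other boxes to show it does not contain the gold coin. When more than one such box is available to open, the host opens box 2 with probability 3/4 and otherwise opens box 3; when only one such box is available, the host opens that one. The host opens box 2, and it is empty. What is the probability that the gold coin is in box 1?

3/7

Consider each possible location of the gold coin in turn.
If it is in box 1 (prior 1/3): box 2 is available, opened with probability 3/4; weight (1/3)·(3/4) = 1/4.
If it is in box 2 (prior 1/3): the host opened box 2, so this case is ruled out; weight (1/3)·0 = 0.
If it is in box 3 (prior 1/3): only box 2 is available, probability 1; weight (1/3)·1 = 1/3.
The weights sum to 7/12.
So P(the gold coin in box 1 | the host opened box 2) = (1/4) / (7/12) = 3/7.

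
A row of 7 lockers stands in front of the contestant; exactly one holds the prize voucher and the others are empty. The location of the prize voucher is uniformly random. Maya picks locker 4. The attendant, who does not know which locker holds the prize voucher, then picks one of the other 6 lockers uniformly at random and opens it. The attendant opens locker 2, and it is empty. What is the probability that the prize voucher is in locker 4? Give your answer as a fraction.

Apply Bayes' rule, conditioning on where the prize voucher actually is.
If it is in any of lockers 1, 3, 4, 5, 6, and 7 (prior 1/7 each): the attendant picks locker 2 with probability 1/6 regardless, and it is not the prize; weight (1/7)·(1/6) = 1/42 each.
If it is in locker 2 (prior 1/7): the attendant opened locker 2, so this case is ruled out; weight (1/7)·0 = 0.
The weights sum to 1/7.
So P(the prize voucher in locker 4 | the attendant opened locker 2) = (1/42) / (1/7) = 1/6.

1/6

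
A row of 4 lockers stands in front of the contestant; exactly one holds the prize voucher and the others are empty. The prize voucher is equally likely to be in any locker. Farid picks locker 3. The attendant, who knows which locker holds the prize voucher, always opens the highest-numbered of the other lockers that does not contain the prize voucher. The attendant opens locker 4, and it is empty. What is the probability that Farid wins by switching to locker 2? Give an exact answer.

Consider each possible location of the prize voucher in turn.
If it is in any of lockers 1, 2, and 3 (prior 1/4 each): locker 4 is the highest-numbered option available, probability 1; weight (1/4)·1 = 1/4 each.
If it is in locker 4 (prior 1/4): the attendant opened locker 4, so this case is ruled out; weight (1/4)·0 = 0.
The weights sum to 3/4.
So P(the prize voucher in locker 2 | the attendant opened locker 4) = (1/4) / (3/4) = 1/3.

1/3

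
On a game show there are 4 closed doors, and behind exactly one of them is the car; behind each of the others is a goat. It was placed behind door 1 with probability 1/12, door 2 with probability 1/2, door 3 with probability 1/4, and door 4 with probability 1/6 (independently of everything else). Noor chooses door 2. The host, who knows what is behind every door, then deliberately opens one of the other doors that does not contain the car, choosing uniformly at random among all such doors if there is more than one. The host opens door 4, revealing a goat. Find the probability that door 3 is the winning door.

3/8

Consider each possible location of the car in turn.
If it is behind door 1 (prior 1/12): the host has 2 equally likely choices, so probability 1/2; weight (1/12)·(1/2) = 1/24.
If it is behind door 2 (prior 1/2): the host has 3 equally likely choices, so probability 1/3; weight (1/2)·(1/3) = 1/6.
If it is behind door 3 (prior 1/4): the host has 2 equally likely choices, so probability 1/2; weight (1/4)·(1/2) = 1/8.
If it is behind door 4 (prior 1/6): the host opened door 4, so this case is ruled out; weight (1/6)·0 = 0.
The weights sum to 1/3.
So P(the car behind door 3 | the host opened door 4) = (1/8) / (1/3) = 3/8.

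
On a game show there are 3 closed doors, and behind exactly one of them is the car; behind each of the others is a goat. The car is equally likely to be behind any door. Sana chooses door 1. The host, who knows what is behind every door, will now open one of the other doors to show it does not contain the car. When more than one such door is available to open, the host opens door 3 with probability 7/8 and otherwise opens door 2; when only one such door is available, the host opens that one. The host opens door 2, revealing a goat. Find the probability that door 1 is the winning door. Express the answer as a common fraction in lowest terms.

1/9

Condition on the true location of the car.
If it is behind door 1 (prior 1/3): door 3 is available but not opened, probability 1/8; weight (1/3)·(1/8) = 1/24.
If it is behind door 2 (prior 1/3): the host opened door 2, so this case is ruled out; weight (1/3)·0 = 0.
If it is behind door 3 (prior 1/3): only door 2 is available, probability 1; weight (1/3)·1 = 1/3.
The weights sum to 3/8.
So P(the car behind door 1 | the host opened door 2) = (1/24) / (3/8) = 1/9.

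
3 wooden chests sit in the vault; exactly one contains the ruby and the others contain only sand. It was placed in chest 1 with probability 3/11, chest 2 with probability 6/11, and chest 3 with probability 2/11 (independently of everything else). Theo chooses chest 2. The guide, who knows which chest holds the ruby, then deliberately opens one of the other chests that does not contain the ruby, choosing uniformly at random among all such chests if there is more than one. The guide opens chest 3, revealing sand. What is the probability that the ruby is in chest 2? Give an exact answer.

Consider each possible location of the ruby in turn.
If it is in chest 1 (prior 3/11): the guide has no choice, probability 1; weight (3/11)·1 = 3/11.
If it is in chest 2 (prior 6/11): the guide has 2 equally likely choices, so probability 1/2; weight (6/11)·(1/2) = 3/11.
If it is in chest 3 (prior 2/11): the guide opened chest 3, so this case is ruled out; weight (2/11)·0 = 0.
The weights sum to 6/11.
So P(the ruby in chest 2 | the guide opened chest 3) = (3/11) / (6/11) = 1/2.

1/2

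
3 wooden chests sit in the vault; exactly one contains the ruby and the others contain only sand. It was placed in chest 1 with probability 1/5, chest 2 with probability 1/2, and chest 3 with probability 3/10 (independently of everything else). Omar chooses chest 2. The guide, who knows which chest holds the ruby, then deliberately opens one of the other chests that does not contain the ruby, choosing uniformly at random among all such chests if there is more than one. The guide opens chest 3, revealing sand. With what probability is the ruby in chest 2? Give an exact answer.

5/9

Apply Bayes' rule, conditioning on where the ruby actually is.
If it is in chest 1 (prior 1/5): the guide has no choice, probability 1; weight (1/5)·1 = 1/5.
If it is in chest 2 (prior 1/2): the guide has 2 equally likely choices, so probability 1/2; weight (1/2)·(1/2) = 1/4.
If it is in chest 3 (prior 3/10): the guide opened chest 3, so this case is ruled out; weight (3/10)·0 = 0.
The weights sum to 9/20.
So P(the ruby in chest 2 | the guide opened chest 3) = (1/4) / (9/20) = 5/9.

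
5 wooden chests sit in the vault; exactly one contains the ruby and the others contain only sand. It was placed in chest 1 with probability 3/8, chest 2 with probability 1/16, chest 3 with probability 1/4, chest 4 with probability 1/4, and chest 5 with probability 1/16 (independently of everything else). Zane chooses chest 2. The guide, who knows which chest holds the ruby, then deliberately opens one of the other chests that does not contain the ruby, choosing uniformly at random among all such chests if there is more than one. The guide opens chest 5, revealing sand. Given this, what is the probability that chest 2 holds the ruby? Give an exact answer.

3/59

Condition on the true location of the ruby.
If it is in chest 1 (prior 3/8): the guide has 3 equally likely choices, so probability 1/3; weight (3/8)·(1/3) = 1/8.
If it is in chest 2 (prior 1/16): the guide has 4 equally likely choices, so probability 1/4; weight (1/16)·(1/4) = 1/64.
If it is in either of chests 3 and 4 (prior 1/4 each): the guide has 3 equally likely choices, so probability 1/3; weight (1/4)·(1/3) = 1/12 each.
If it is in chest 5 (prior 1/16): the guide opened chest 5, so this case is ruled out; weight (1/16)·0 = 0.
The weights sum to 59/192.
So P(the ruby in chest 2 | the guide opened chest 5) = (1/64) / (59/192) = 3/59.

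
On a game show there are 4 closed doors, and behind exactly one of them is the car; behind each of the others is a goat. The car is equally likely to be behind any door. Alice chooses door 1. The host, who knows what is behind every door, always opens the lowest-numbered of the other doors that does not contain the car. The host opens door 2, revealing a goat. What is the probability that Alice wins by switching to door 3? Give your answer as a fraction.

1/3

Consider each possible location of the car in turn.
If it is behind any of doors 1, 3, and 4 (prior 1/4 each): door 2 is the lowest-numbered option available, probability 1; weight (1/4)·1 = 1/4 each.
If it is behind door 2 (prior 1/4): the host opened door 2, so this case is ruled out; weight (1/4)·0 = 0.
The weights sum to 3/4.
So P(the car behind door 3 | the host opened door 2) = (1/4) / (3/4) = 1/3.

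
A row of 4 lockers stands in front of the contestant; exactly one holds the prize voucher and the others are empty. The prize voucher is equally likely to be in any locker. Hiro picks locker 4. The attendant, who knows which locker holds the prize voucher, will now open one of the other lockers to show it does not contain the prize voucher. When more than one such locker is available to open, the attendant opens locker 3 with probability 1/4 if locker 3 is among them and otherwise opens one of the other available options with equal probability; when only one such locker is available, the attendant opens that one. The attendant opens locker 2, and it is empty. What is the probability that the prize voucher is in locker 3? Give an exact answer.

Condition on the true location of the prize voucher.
If it is in locker 1 (prior 1/4): locker 3 is available but not opened, probability 3/4; weight (1/4)·(3/4) = 3/16.
If it is in locker 2 (prior 1/4): the attendant opened locker 2, so this case is ruled out; weight (1/4)·0 = 0.
If it is in locker 3 (prior 1/4): locker 3 holds the prize so is unavailable; the attendant chooses uniformly among the 2 others, probability 1/2; weight (1/4)·(1/2) = 1/8.
If it is in locker 4 (prior 1/4): locker 3 is available but not opened; locker 2 gets probability (1 − 1/4)/2 = 3/8; weight (1/4)·(3/8) = 3/32.
The weights sum to 13/32.
So P(the prize voucher in locker 3 | the attendant opened locker 2) = (1/8) / (13/32) = 4/13.

4/13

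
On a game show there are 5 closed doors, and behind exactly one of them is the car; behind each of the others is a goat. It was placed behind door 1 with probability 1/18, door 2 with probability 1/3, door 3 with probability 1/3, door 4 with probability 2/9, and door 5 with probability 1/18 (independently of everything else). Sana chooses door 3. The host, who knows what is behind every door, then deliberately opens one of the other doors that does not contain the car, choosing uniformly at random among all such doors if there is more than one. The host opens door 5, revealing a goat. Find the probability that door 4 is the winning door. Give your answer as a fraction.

Apply Bayes' rule, conditioning on where the car actually is.
If it is behind door 1 (prior 1/18): the host has 3 equally likely choices, so probability 1/3; weight (1/18)·(1/3) = 1/54.
If it is behind door 2 (prior 1/3): the host has 3 equally likely choices, so probability 1/3; weight (1/3)·(1/3) = 1/9.
If it is behind door 3 (prior 1/3): the host has 4 equally likely choices, so probability 1/4; weight (1/3)·(1/4) = 1/12.
If it is behind door 4 (prior 2/9): the host has 3 equally likely choices, so probability 1/3; weight (2/9)·(1/3) = 2/27.
If it is behind door 5 (prior 1/18): the host opened door 5, so this case is ruled out; weight (1/18)·0 = 0.
The weights sum to 31/108.
So P(the car behind door 4 | the host opened door 5) = (2/27) / (31/108) = 8/31.

8/31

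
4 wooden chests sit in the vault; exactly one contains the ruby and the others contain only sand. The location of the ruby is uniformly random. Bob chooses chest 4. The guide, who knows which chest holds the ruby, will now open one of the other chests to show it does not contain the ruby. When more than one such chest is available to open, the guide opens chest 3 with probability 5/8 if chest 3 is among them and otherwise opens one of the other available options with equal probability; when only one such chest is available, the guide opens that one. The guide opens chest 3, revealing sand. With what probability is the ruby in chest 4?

1/3

Condition on the true location of the ruby.
If it is in any of chests 1, 2, and 4 (prior 1/4 each): chest 3 is available, opened with probability 5/8; weight (1/4)·(5/8) = 5/32 each.
If it is in chest 3 (prior 1/4): the guide opened chest 3, so this case is ruled out; weight (1/4)·0 = 0.
The weights sum to 15/32.
So P(the ruby in chest 4 | the guide opened chest 3) = (5/32) / (15/32) = 1/3.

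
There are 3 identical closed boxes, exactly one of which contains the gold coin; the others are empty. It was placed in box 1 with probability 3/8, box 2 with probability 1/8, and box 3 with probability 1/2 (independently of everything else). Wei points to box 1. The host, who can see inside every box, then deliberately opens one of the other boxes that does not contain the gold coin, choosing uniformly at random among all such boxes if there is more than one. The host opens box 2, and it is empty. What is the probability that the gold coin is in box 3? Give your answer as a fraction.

Consider each possible location of the gold coin in turn.
If it is in box 1 (prior 3/8): the host has 2 equally likely choices, so probability 1/2; weight (3/8)·(1/2) = 3/16.
If it is in box 2 (prior 1/8): the host opened box 2, so this case is ruled out; weight (1/8)·0 = 0.
If it is in box 3 (prior 1/2): the host has no choice, probability 1; weight (1/2)·1 = 1/2.
The weights sum to 11/16.
So P(the gold coin in box 3 | the host opened box 2) = (1/2) / (11/16) = 8/11.

8/11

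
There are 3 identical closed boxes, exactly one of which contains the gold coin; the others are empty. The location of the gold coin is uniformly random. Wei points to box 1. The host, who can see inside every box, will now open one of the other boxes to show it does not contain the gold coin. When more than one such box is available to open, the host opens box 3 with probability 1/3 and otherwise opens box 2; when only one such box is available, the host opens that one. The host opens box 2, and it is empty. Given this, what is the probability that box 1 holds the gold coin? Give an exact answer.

2/5

Consider each possible location of the gold coin in turn.
If it is in box 1 (prior 1/3): box 3 is available but not opened, probability 2/3; weight (1/3)·(2/3) = 2/9.
If it is in box 2 (prior 1/3): the host opened box 2, so this case is ruled out; weight (1/3)·0 = 0.
If it is in box 3 (prior 1/3): only box 2 is available, probability 1; weight (1/3)·1 = 1/3.
The weights sum to 5/9.
So P(the gold coin in box 1 | the host opened box 2) = (2/9) / (5/9) = 2/5.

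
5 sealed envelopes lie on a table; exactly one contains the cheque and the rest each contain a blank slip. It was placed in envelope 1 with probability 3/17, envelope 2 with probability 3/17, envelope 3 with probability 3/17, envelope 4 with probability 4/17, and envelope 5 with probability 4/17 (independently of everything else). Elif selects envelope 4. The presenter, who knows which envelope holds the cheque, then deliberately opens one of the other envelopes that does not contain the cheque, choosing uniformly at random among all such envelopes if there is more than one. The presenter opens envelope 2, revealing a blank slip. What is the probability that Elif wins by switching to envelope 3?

3/13

Apply Bayes' rule, conditioning on where the cheque actually is.
If it is in either of envelopes 1 and 3 (prior 3/17 each): the presenter has 3 equally likely choices, so probability 1/3; weight (3/17)·(1/3) = 1/17 each.
If it is in envelope 2 (prior 3/17): the presenter opened envelope 2, so this case is ruled out; weight (3/17)·0 = 0.
If it is in envelope 4 (prior 4/17): the presenter has 4 equally likely choices, so probability 1/4; weight (4/17)·(1/4) = 1/17.
If it is in envelope 5 (prior 4/17): the presenter has 3 equally likely choices, so probability 1/3; weight (4/17)·(1/3) = 4/51.
The weights sum to 13/51.
So P(the cheque in envelope 3 | the presenter opened envelope 2) = (1/17) / (13/51) = 3/13.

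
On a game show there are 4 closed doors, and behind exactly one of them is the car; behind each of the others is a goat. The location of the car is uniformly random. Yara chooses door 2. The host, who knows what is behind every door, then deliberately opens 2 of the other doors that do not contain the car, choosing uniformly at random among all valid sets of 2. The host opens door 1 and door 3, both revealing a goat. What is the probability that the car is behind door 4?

3/4

Condition on the true location of the car.
If it is behind either of doors 1 and 3 (prior 1/4 each): that door was opened and seen not to hold the prize — ruled out; weight (1/4)·0 = 0 each.
If it is behind door 2 (prior 1/4): the host has 3 equally likely choices, so probability 1/3; weight (1/4)·(1/3) = 1/12.
If it is behind door 4 (prior 1/4): the host has no choice, probability 1; weight (1/4)·1 = 1/4.
The weights sum to 1/3.
So P(the car behind door 4 | the host opened door 1 and door 3) = (1/4) / (1/3) = 3/4.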